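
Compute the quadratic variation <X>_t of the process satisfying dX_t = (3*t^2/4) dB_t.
<X>_t = 9*t^5/80

For an Itô process dX_t = a(t) dt + b(t) dB_t, the quadratic variation is <X>_t = int_0^t b(s)^2 ds (the drift term does not contribute). Here b(s) = 3*s^2/4, so
  b(s)^2 = 9*s^4/16.
Integrating from 0 to t:
  <X>_t = int_0^t (9*s^4/16) ds = 9*t^5/80.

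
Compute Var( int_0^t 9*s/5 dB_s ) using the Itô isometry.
Var = 27*t^3/25

The Itô integral of a deterministic integrand f(s) has mean 0 because each increment f(s) * (B_{s+ds} - B_s) has mean 0. By the Itô isometry:
  Var( int_0^t f(s) dB_s ) = E[ (int_0^t f(s) dB_s)^2 ] = int_0^t f(s)^2 ds.
Here f(s) = 9*s/5, so f(s)^2 = 81*s^2/25. Integrate:
  int_0^t (81*s^2/25) ds = 27*t^3/25.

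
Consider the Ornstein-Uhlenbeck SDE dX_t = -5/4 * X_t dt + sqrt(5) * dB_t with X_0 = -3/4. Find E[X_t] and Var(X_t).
E[X_t] = -3*exp(-5*t/4)/4; Var(X_t) = 2 - 2*exp(-5*t/2)

The OU SDE dX = -theta X dt + sigma dB admits the integrating factor exp(theta t): d(exp(theta t) X_t) = sigma exp(theta t) dB_t. Integrating from 0 to t:
  X_t = x_0 * exp(-theta t) + sigma * int_0^t exp(-theta (t-s)) dB_s.
The Itô integral has mean 0 and (by the Itô isometry) variance sigma^2 * int_0^t exp(-2 theta (t - s)) ds = sigma^2 * (1 - exp(-2 theta t)) / (2 theta).
With theta = 5/4, sigma = sqrt(5), x_0 = -3/4:
  E[X_t] = -3/4 * exp(-5/4 t) = -3*exp(-5*t/4)/4
  Var(X_t) = (sqrt(5))^2 * (1 - exp(-2*5/4 t)) / (2 * 5/4) = 2 - 2*exp(-5*t/2).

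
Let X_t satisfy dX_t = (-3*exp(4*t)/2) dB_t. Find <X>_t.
<X>_t = 9*exp(8*t)/32 - 9/32

For an Itô process dX_t = a(t) dt + b(t) dB_t, the quadratic variation is <X>_t = int_0^t b(s)^2 ds (the drift term does not contribute). Here b(s) = -3*exp(4*s)/2, so
  b(s)^2 = 9*exp(8*s)/4.
Integrating from 0 to t:
  <X>_t = int_0^t (9*exp(8*s)/4) ds = 9*exp(8*t)/32 - 9/32.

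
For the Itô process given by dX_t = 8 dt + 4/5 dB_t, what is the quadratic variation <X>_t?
<X>_t = 16*t/25

For an Itô process dX_t = a(t) dt + b(t) dB_t, the quadratic variation is <X>_t = int_0^t b(s)^2 ds (the drift term does not contribute). Here b(s) = 4/5, so
  b(s)^2 = 16/25.
Integrating from 0 to t:
  <X>_t = int_0^t (16/25) ds = 16*t/25.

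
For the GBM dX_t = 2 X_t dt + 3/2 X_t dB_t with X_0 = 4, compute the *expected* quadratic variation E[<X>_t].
E[<X>_t] = 144*exp(25*t/4)/25 - 144/25

<X>_t = int_0^t ((3/2) * X_s)^2 ds. Taking expectation inside the integral: E[<X>_t] = (3/2)^2 * int_0^t E[X_s^2] ds. For GBM, E[X_s^2] = x_0^2 * exp((2 mu + sigma^2) s). Integrating:
  E[<X>_t] = (3/2)^2 * 4^2 * (exp((2*2 + (3/2)^2) t) - 1) / (2*2 + (3/2)^2)
           = (3/2)^2 * 4^2 * (exp((25/4) t) - 1) / (25/4) = 144*exp(25*t/4)/25 - 144/25.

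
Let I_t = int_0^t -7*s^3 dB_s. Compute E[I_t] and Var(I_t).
E[I_t] = 0; Var(I_t) = 7*t^7

The Itô integral of a deterministic integrand f(s) has mean 0 because each increment f(s) * (B_{s+ds} - B_s) has mean 0. By the Itô isometry:
  Var( int_0^t f(s) dB_s ) = E[ (int_0^t f(s) dB_s)^2 ] = int_0^t f(s)^2 ds.
Here f(s) = -7*s^3, so f(s)^2 = 49*s^6. Integrate:
  int_0^t (49*s^6) ds = 7*t^7.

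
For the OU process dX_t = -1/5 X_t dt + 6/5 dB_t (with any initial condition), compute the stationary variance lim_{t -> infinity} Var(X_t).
lim Var(X_t) = 18/5

The OU SDE dX = -theta X dt + sigma dB admits the integrating factor exp(theta t): d(exp(theta t) X_t) = sigma exp(theta t) dB_t. Integrating from 0 to t gives X_t = x_0 * exp(-theta t) + sigma * int_0^t exp(-theta (t-s)) dB_s for any initial x_0. The Itô integral has variance (by the Itô isometry) sigma^2 * int_0^t exp(-2 theta (t - s)) ds = sigma^2 * (1 - exp(-2 theta t)) / (2 theta), independent of x_0.
With theta = 1/5, sigma = 6/5:
  Var(X_t) = (6/5)^2 * (1 - exp(-2*1/5 t)) / (2 * 1/5) = 18/5 - 18*exp(-2*t/5)/5.
As t -> infinity, exp(-2*1/5 t) -> 0, so the stationary variance is sigma^2 / (2 theta) = 18/5.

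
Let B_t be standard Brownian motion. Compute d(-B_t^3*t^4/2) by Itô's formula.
d(-B_t^3*t^4/2) = (B_t*t^3*(-4*B_t^2 - 3*t)/2) dt + (-3*B_t^2*t^4/2) dB_t

Itô's formula for f(t, x): d f(t, B_t) = (f_t + (1/2) f_xx) dt + f_x dB_t. Compute partials of f(t, x) = -t^4*x^3/2:
  f_t(t,x)  = -2*t^3*x^3
  f_x(t,x)  = -3*t^4*x^2/2
  f_xx(t,x) = -3*t^4*x
Assemble drift = f_t + (1/2) f_xx = t^3*x*(-3*t - 4*x^2)/2 and diffusion = f_x = -3*t^4*x^2/2. Substituting x = B_t:
  d(-B_t^3*t^4/2) = (B_t*t^3*(-4*B_t^2 - 3*t)/2) dt + (-3*B_t^2*t^4/2) dB_t.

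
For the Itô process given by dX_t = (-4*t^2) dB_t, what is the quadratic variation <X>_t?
<X>_t = 16*t^5/5

For an Itô process dX_t = a(t) dt + b(t) dB_t, the quadratic variation is <X>_t = int_0^t b(s)^2 ds (the drift term does not contribute). Here b(s) = -4*s^2, so
  b(s)^2 = 16*s^4.
Integrating from 0 to t:
  <X>_t = int_0^t (16*s^4) ds = 16*t^5/5.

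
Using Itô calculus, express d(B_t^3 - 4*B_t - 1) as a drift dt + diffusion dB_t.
d(B_t^3 - 4*B_t - 1) = (3*B_t) dt + (3*B_t^2 - 4) dB_t

Itô's formula for f(B_t) gives d f(B_t) = f'(B_t) dB_t + (1/2) f''(B_t) dt. Compute derivatives of f(x) = x^3 - 4*x - 1:
  f'(x)  = 3*x^2 - 4
  f''(x) = 6*x
Substitute x = B_t and multiply the f'' term by 1/2:
  drift     = (1/2) * (6*x) evaluated at B_t = 3*B_t
  diffusion = (3*x^2 - 4) evaluated at B_t = 3*B_t^2 - 4
Therefore d(B_t^3 - 4*B_t - 1) = (3*B_t) dt + (3*B_t^2 - 4) dB_t.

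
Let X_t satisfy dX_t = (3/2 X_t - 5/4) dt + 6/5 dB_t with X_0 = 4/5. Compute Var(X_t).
Var(X_t) = 12*exp(3*t)/25 - 12/25

The variance V(t) = Var(X_t) satisfies V'(t) = 2 a V(t) + c^2 with V(0) = 0 (drift coefficient is linear in X, diffusion is constant). With a = 3/2, c = 6/5, the solution is
  V(t) = (c^2 / (2 a)) * (exp(2 a t) - 1)
       = ((6/5)^2 / (2*(3/2))) * (exp(3 t) - 1)
       = 12*exp(3*t)/25 - 12/25.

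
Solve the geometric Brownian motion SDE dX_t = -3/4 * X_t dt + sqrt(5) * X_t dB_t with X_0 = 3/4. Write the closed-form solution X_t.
X_t = 3/4 * exp((-13/4) * t + (sqrt(5)) * B_t)

For GBM dX = mu X dt + sigma X dB with X_0 = x_0, apply Itô to Y = log X: dY = (mu - sigma^2/2) dt + sigma dB, so Y_t = log(x_0) + (mu - sigma^2/2) t + sigma B_t and hence X_t = x_0 * exp((mu - sigma^2/2) t + sigma B_t).
With mu = -3/4, sigma = sqrt(5), x_0 = 3/4, this gives:
  X_t = 3/4 * exp((-13/4) * t + (sqrt(5)) * B_t).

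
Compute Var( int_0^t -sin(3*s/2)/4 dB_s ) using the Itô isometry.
Var = t/32 - sin(3*t)/96

The Itô integral of a deterministic integrand f(s) has mean 0 because each increment f(s) * (B_{s+ds} - B_s) has mean 0. By the Itô isometry:
  Var( int_0^t f(s) dB_s ) = E[ (int_0^t f(s) dB_s)^2 ] = int_0^t f(s)^2 ds.
Here f(s) = -sin(3*s/2)/4, so f(s)^2 = sin(3*s/2)^2/16. Integrate:
  int_0^t (sin(3*s/2)^2/16) ds = t/32 - sin(3*t)/96.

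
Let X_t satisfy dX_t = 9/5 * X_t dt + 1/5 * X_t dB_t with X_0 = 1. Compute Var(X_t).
Var(X_t) = (exp(t/25) - 1)*exp(18*t/5)

For GBM dX = mu X dt + sigma X dB with X_0 = x_0, apply Itô to Y = log X: dY = (mu - sigma^2/2) dt + sigma dB, so Y_t = log(x_0) + (mu - sigma^2/2) t + sigma B_t and hence X_t = x_0 * exp((mu - sigma^2/2) t + sigma B_t).
With mu = 9/5, sigma = 1/5, x_0 = 1, this gives:
  X_t = 1 * exp((89/50) * t + (1/5) * B_t).
Since sigma*B_t ~ Normal(0, sigma^2 t), E[exp(sigma*B_t)] = exp(sigma^2 t / 2); so E[X_t] = x_0 * exp((mu - sigma^2/2) t) * exp(sigma^2 t / 2) = x_0 * exp(mu t) = exp(9*t/5).
Var(X_t) = E[X_t^2] - (E[X_t])^2 = x_0^2 * exp(2 mu t) * (exp(sigma^2 t) - 1) = (exp(t/25) - 1)*exp(18*t/5).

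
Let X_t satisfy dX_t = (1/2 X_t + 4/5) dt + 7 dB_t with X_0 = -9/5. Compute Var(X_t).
Var(X_t) = 49*exp(t) - 49

The variance V(t) = Var(X_t) satisfies V'(t) = 2 a V(t) + c^2 with V(0) = 0 (drift coefficient is linear in X, diffusion is constant). With a = 1/2, c = 7, the solution is
  V(t) = (c^2 / (2 a)) * (exp(2 a t) - 1)
       = (7^2 / (2*(1/2))) * (exp(1 t) - 1)
       = 49*exp(t) - 49.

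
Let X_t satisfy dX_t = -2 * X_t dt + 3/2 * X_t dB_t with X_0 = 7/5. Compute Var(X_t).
Var(X_t) = (49*exp(9*t/4) - 49)*exp(-4*t)/25

For GBM dX = mu X dt + sigma X dB with X_0 = x_0, apply Itô to Y = log X: dY = (mu - sigma^2/2) dt + sigma dB, so Y_t = log(x_0) + (mu - sigma^2/2) t + sigma B_t and hence X_t = x_0 * exp((mu - sigma^2/2) t + sigma B_t).
With mu = -2, sigma = 3/2, x_0 = 7/5, this gives:
  X_t = 7/5 * exp((-25/8) * t + (3/2) * B_t).
Since sigma*B_t ~ Normal(0, sigma^2 t), E[exp(sigma*B_t)] = exp(sigma^2 t / 2); so E[X_t] = x_0 * exp((mu - sigma^2/2) t) * exp(sigma^2 t / 2) = x_0 * exp(mu t) = 7*exp(-2*t)/5.
Var(X_t) = E[X_t^2] - (E[X_t])^2 = x_0^2 * exp(2 mu t) * (exp(sigma^2 t) - 1) = (49*exp(9*t/4) - 49)*exp(-4*t)/25.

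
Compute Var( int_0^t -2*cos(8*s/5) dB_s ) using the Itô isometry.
Var = 2*t + 5*sin(8*t/5)*cos(8*t/5)/4

The Itô integral of a deterministic integrand f(s) has mean 0 because each increment f(s) * (B_{s+ds} - B_s) has mean 0. By the Itô isometry:
  Var( int_0^t f(s) dB_s ) = E[ (int_0^t f(s) dB_s)^2 ] = int_0^t f(s)^2 ds.
Here f(s) = -2*cos(8*s/5), so f(s)^2 = 4*cos(8*s/5)^2. Integrate:
  int_0^t (4*cos(8*s/5)^2) ds = 2*t + 5*sin(8*t/5)*cos(8*t/5)/4.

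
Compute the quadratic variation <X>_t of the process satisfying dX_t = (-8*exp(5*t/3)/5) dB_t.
<X>_t = 96*exp(10*t/3)/125 - 96/125

For an Itô process dX_t = a(t) dt + b(t) dB_t, the quadratic variation is <X>_t = int_0^t b(s)^2 ds (the drift term does not contribute). Here b(s) = -8*exp(5*s/3)/5, so
  b(s)^2 = 64*exp(10*s/3)/25.
Integrating from 0 to t:
  <X>_t = int_0^t (64*exp(10*s/3)/25) ds = 96*exp(10*t/3)/125 - 96/125.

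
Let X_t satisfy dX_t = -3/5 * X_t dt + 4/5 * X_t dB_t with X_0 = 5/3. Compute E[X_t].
E[X_t] = 5*exp(-3*t/5)/3

For GBM dX = mu X dt + sigma X dB with X_0 = x_0, apply Itô to Y = log X: dY = (mu - sigma^2/2) dt + sigma dB, so Y_t = log(x_0) + (mu - sigma^2/2) t + sigma B_t and hence X_t = x_0 * exp((mu - sigma^2/2) t + sigma B_t).
With mu = -3/5, sigma = 4/5, x_0 = 5/3, this gives:
  X_t = 5/3 * exp((-23/25) * t + (4/5) * B_t).
Since sigma*B_t ~ Normal(0, sigma^2 t), E[exp(sigma*B_t)] = exp(sigma^2 t / 2); so E[X_t] = x_0 * exp((mu - sigma^2/2) t) * exp(sigma^2 t / 2) = x_0 * exp(mu t) = 5*exp(-3*t/5)/3.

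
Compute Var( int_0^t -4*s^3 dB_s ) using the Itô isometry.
Var = 16*t^7/7

The Itô integral of a deterministic integrand f(s) has mean 0 because each increment f(s) * (B_{s+ds} - B_s) has mean 0. By the Itô isometry:
  Var( int_0^t f(s) dB_s ) = E[ (int_0^t f(s) dB_s)^2 ] = int_0^t f(s)^2 ds.
Here f(s) = -4*s^3, so f(s)^2 = 16*s^6. Integrate:
  int_0^t (16*s^6) ds = 16*t^7/7.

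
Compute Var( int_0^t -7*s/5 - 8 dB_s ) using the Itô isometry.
Var = t*(49*t^2 + 840*t + 4800)/75

The Itô integral of a deterministic integrand f(s) has mean 0 because each increment f(s) * (B_{s+ds} - B_s) has mean 0. By the Itô isometry:
  Var( int_0^t f(s) dB_s ) = E[ (int_0^t f(s) dB_s)^2 ] = int_0^t f(s)^2 ds.
Here f(s) = -7*s/5 - 8, so f(s)^2 = (7*s + 40)^2/25. Integrate:
  int_0^t ((7*s + 40)^2/25) ds = t*(49*t^2 + 840*t + 4800)/75.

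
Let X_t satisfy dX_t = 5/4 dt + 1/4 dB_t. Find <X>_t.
<X>_t = t/16

For an Itô process dX_t = a(t) dt + b(t) dB_t, the quadratic variation is <X>_t = int_0^t b(s)^2 ds (the drift term does not contribute). Here b(s) = 1/4, so
  b(s)^2 = 1/16.
Integrating from 0 to t:
  <X>_t = int_0^t (1/16) ds = t/16.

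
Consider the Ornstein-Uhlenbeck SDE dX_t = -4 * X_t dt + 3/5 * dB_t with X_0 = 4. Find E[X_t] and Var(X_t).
E[X_t] = 4*exp(-4*t); Var(X_t) = 9/200 - 9*exp(-8*t)/200

The OU SDE dX = -theta X dt + sigma dB admits the integrating factor exp(theta t): d(exp(theta t) X_t) = sigma exp(theta t) dB_t. Integrating from 0 to t:
  X_t = x_0 * exp(-theta t) + sigma * int_0^t exp(-theta (t-s)) dB_s.
The Itô integral has mean 0 and (by the Itô isometry) variance sigma^2 * int_0^t exp(-2 theta (t - s)) ds = sigma^2 * (1 - exp(-2 theta t)) / (2 theta).
With theta = 4, sigma = 3/5, x_0 = 4:
  E[X_t] = 4 * exp(-4 t) = 4*exp(-4*t)
  Var(X_t) = (3/5)^2 * (1 - exp(-2*4 t)) / (2 * 4) = 9/200 - 9*exp(-8*t)/200.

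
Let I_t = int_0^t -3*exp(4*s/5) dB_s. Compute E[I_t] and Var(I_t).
E[I_t] = 0; Var(I_t) = 45*exp(8*t/5)/8 - 45/8

The Itô integral of a deterministic integrand f(s) has mean 0 because each increment f(s) * (B_{s+ds} - B_s) has mean 0. By the Itô isometry:
  Var( int_0^t f(s) dB_s ) = E[ (int_0^t f(s) dB_s)^2 ] = int_0^t f(s)^2 ds.
Here f(s) = -3*exp(4*s/5), so f(s)^2 = 9*exp(8*s/5). Integrate:
  int_0^t (9*exp(8*s/5)) ds = 45*exp(8*t/5)/8 - 45/8.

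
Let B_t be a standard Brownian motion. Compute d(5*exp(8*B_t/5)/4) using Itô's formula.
d(5*exp(8*B_t/5)/4) = (8*exp(8*B_t/5)/5) dt + (2*exp(8*B_t/5)) dB_t

Itô's formula for f(B_t) gives d f(B_t) = f'(B_t) dB_t + (1/2) f''(B_t) dt. Compute derivatives of f(x) = 5*exp(8*x/5)/4:
  f'(x)  = 2*exp(8*x/5)
  f''(x) = 16*exp(8*x/5)/5
Substitute x = B_t and multiply the f'' term by 1/2:
  drift     = (1/2) * (16*exp(8*x/5)/5) evaluated at B_t = 8*exp(8*B_t/5)/5
  diffusion = (2*exp(8*x/5)) evaluated at B_t = 2*exp(8*B_t/5)
Therefore d(5*exp(8*B_t/5)/4) = (8*exp(8*B_t/5)/5) dt + (2*exp(8*B_t/5)) dB_t.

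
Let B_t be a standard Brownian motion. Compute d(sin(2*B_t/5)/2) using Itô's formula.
d(sin(2*B_t/5)/2) = (-sin(2*B_t/5)/25) dt + (cos(2*B_t/5)/5) dB_t

Itô's formula for f(B_t) gives d f(B_t) = f'(B_t) dB_t + (1/2) f''(B_t) dt. Compute derivatives of f(x) = sin(2*x/5)/2:
  f'(x)  = cos(2*x/5)/5
  f''(x) = -2*sin(2*x/5)/25
Substitute x = B_t and multiply the f'' term by 1/2:
  drift     = (1/2) * (-2*sin(2*x/5)/25) evaluated at B_t = -sin(2*B_t/5)/25
  diffusion = (cos(2*x/5)/5) evaluated at B_t = cos(2*B_t/5)/5
Therefore d(sin(2*B_t/5)/2) = (-sin(2*B_t/5)/25) dt + (cos(2*B_t/5)/5) dB_t.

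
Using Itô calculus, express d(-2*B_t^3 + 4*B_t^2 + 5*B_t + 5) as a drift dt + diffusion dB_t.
d(-2*B_t^3 + 4*B_t^2 + 5*B_t + 5) = (4 - 6*B_t) dt + (-6*B_t^2 + 8*B_t + 5) dB_t

Itô's formula for f(B_t) gives d f(B_t) = f'(B_t) dB_t + (1/2) f''(B_t) dt. Compute derivatives of f(x) = -2*x^3 + 4*x^2 + 5*x + 5:
  f'(x)  = -6*x^2 + 8*x + 5
  f''(x) = 8 - 12*x
Substitute x = B_t and multiply the f'' term by 1/2:
  drift     = (1/2) * (8 - 12*x) evaluated at B_t = 4 - 6*B_t
  diffusion = (-6*x^2 + 8*x + 5) evaluated at B_t = -6*B_t^2 + 8*B_t + 5
Therefore d(-2*B_t^3 + 4*B_t^2 + 5*B_t + 5) = (4 - 6*B_t) dt + (-6*B_t^2 + 8*B_t + 5) dB_t.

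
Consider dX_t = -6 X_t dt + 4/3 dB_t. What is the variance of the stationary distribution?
lim Var(X_t) = 4/27

The OU SDE dX = -theta X dt + sigma dB admits the integrating factor exp(theta t): d(exp(theta t) X_t) = sigma exp(theta t) dB_t. Integrating from 0 to t gives X_t = x_0 * exp(-theta t) + sigma * int_0^t exp(-theta (t-s)) dB_s for any initial x_0. The Itô integral has variance (by the Itô isometry) sigma^2 * int_0^t exp(-2 theta (t - s)) ds = sigma^2 * (1 - exp(-2 theta t)) / (2 theta), independent of x_0.
With theta = 6, sigma = 4/3:
  Var(X_t) = (4/3)^2 * (1 - exp(-2*6 t)) / (2 * 6) = 4/27 - 4*exp(-12*t)/27.
As t -> infinity, exp(-2*6 t) -> 0, so the stationary variance is sigma^2 / (2 theta) = 4/27.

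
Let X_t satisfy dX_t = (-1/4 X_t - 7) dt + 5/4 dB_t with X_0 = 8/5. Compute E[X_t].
E[X_t] = -28 + 148*exp(-t/4)/5

Taking expectations and using E[dB_t] = 0, the mean m(t) = E[X_t] satisfies the ODE m'(t) = a m(t) + b with m(0) = x_0. With a = -1/4, b = -7, x_0 = 8/5, the solution is
  m(t) = x_0 * exp(a t) + (b/a) * (exp(a t) - 1)
       = (8/5) * exp((-1/4) t) + ((-7)/(-1/4)) * (exp((-1/4) t) - 1)
       = -28 + 148*exp(-t/4)/5.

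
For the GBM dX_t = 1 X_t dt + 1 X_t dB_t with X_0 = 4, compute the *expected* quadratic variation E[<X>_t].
E[<X>_t] = 16*exp(3*t)/3 - 16/3

<X>_t = int_0^t (1 * X_s)^2 ds. Taking expectation inside the integral: E[<X>_t] = 1^2 * int_0^t E[X_s^2] ds. For GBM, E[X_s^2] = x_0^2 * exp((2 mu + sigma^2) s). Integrating:
  E[<X>_t] = 1^2 * 4^2 * (exp((2*1 + 1^2) t) - 1) / (2*1 + 1^2)
           = 1^2 * 4^2 * (exp(3 t) - 1) / 3 = 16*exp(3*t)/3 - 16/3.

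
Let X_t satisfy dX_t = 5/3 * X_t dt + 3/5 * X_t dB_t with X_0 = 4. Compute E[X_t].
E[X_t] = 4*exp(5*t/3)

For GBM dX = mu X dt + sigma X dB with X_0 = x_0, apply Itô to Y = log X: dY = (mu - sigma^2/2) dt + sigma dB, so Y_t = log(x_0) + (mu - sigma^2/2) t + sigma B_t and hence X_t = x_0 * exp((mu - sigma^2/2) t + sigma B_t).
With mu = 5/3, sigma = 3/5, x_0 = 4, this gives:
  X_t = 4 * exp((223/150) * t + (3/5) * B_t).
Since sigma*B_t ~ Normal(0, sigma^2 t), E[exp(sigma*B_t)] = exp(sigma^2 t / 2); so E[X_t] = x_0 * exp((mu - sigma^2/2) t) * exp(sigma^2 t / 2) = x_0 * exp(mu t) = 4*exp(5*t/3).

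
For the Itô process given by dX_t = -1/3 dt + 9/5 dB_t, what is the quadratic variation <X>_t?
<X>_t = 81*t/25

For an Itô process dX_t = a(t) dt + b(t) dB_t, the quadratic variation is <X>_t = int_0^t b(s)^2 ds (the drift term does not contribute). Here b(s) = 9/5, so
  b(s)^2 = 81/25.
Integrating from 0 to t:
  <X>_t = int_0^t (81/25) ds = 81*t/25.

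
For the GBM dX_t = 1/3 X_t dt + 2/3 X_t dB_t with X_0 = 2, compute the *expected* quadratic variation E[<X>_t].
E[<X>_t] = 8*exp(10*t/9)/5 - 8/5

<X>_t = int_0^t ((2/3) * X_s)^2 ds. Taking expectation inside the integral: E[<X>_t] = (2/3)^2 * int_0^t E[X_s^2] ds. For GBM, E[X_s^2] = x_0^2 * exp((2 mu + sigma^2) s). Integrating:
  E[<X>_t] = (2/3)^2 * 2^2 * (exp((2*(1/3) + (2/3)^2) t) - 1) / (2*(1/3) + (2/3)^2)
           = (2/3)^2 * 2^2 * (exp((10/9) t) - 1) / (10/9) = 8*exp(10*t/9)/5 - 8/5.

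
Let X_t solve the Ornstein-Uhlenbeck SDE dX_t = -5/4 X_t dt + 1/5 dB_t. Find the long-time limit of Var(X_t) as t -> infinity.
lim Var(X_t) = 2/125

The OU SDE dX = -theta X dt + sigma dB admits the integrating factor exp(theta t): d(exp(theta t) X_t) = sigma exp(theta t) dB_t. Integrating from 0 to t gives X_t = x_0 * exp(-theta t) + sigma * int_0^t exp(-theta (t-s)) dB_s for any initial x_0. The Itô integral has variance (by the Itô isometry) sigma^2 * int_0^t exp(-2 theta (t - s)) ds = sigma^2 * (1 - exp(-2 theta t)) / (2 theta), independent of x_0.
With theta = 5/4, sigma = 1/5:
  Var(X_t) = (1/5)^2 * (1 - exp(-2*5/4 t)) / (2 * 5/4) = 2/125 - 2*exp(-5*t/2)/125.
As t -> infinity, exp(-2*5/4 t) -> 0, so the stationary variance is sigma^2 / (2 theta) = 2/125.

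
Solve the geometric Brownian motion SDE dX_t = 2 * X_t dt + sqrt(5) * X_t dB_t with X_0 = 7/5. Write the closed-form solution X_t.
X_t = 7/5 * exp((-1/2) * t + (sqrt(5)) * B_t)

For GBM dX = mu X dt + sigma X dB with X_0 = x_0, apply Itô to Y = log X: dY = (mu - sigma^2/2) dt + sigma dB, so Y_t = log(x_0) + (mu - sigma^2/2) t + sigma B_t and hence X_t = x_0 * exp((mu - sigma^2/2) t + sigma B_t).
With mu = 2, sigma = sqrt(5), x_0 = 7/5, this gives:
  X_t = 7/5 * exp((-1/2) * t + (sqrt(5)) * B_t).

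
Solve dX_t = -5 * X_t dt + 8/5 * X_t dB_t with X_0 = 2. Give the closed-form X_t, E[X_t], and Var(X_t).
X_t = 2 * exp((-157/25) t + (8/5) B_t); E[X_t] = 2*exp(-5*t); Var(X_t) = (4*exp(64*t/25) - 4)*exp(-10*t)

For GBM dX = mu X dt + sigma X dB with X_0 = x_0, apply Itô to Y = log X: dY = (mu - sigma^2/2) dt + sigma dB, so Y_t = log(x_0) + (mu - sigma^2/2) t + sigma B_t and hence X_t = x_0 * exp((mu - sigma^2/2) t + sigma B_t).
With mu = -5, sigma = 8/5, x_0 = 2, this gives:
  X_t = 2 * exp((-157/25) * t + (8/5) * B_t).
Since sigma*B_t ~ Normal(0, sigma^2 t), E[exp(sigma*B_t)] = exp(sigma^2 t / 2); so E[X_t] = x_0 * exp((mu - sigma^2/2) t) * exp(sigma^2 t / 2) = x_0 * exp(mu t) = 2*exp(-5*t).
Var(X_t) = E[X_t^2] - (E[X_t])^2 = x_0^2 * exp(2 mu t) * (exp(sigma^2 t) - 1) = (4*exp(64*t/25) - 4)*exp(-10*t).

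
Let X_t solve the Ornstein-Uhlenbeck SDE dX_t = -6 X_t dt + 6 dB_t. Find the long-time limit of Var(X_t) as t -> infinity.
lim Var(X_t) = 3

The OU SDE dX = -theta X dt + sigma dB admits the integrating factor exp(theta t): d(exp(theta t) X_t) = sigma exp(theta t) dB_t. Integrating from 0 to t gives X_t = x_0 * exp(-theta t) + sigma * int_0^t exp(-theta (t-s)) dB_s for any initial x_0. The Itô integral has variance (by the Itô isometry) sigma^2 * int_0^t exp(-2 theta (t - s)) ds = sigma^2 * (1 - exp(-2 theta t)) / (2 theta), independent of x_0.
With theta = 6, sigma = 6:
  Var(X_t) = (6)^2 * (1 - exp(-2*6 t)) / (2 * 6) = 3 - 3*exp(-12*t).
As t -> infinity, exp(-2*6 t) -> 0, so the stationary variance is sigma^2 / (2 theta) = 3.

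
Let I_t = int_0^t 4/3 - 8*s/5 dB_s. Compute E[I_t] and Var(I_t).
E[I_t] = 0; Var(I_t) = 16*t*(12*t^2 - 30*t + 25)/225

The Itô integral of a deterministic integrand f(s) has mean 0 because each increment f(s) * (B_{s+ds} - B_s) has mean 0. By the Itô isometry:
  Var( int_0^t f(s) dB_s ) = E[ (int_0^t f(s) dB_s)^2 ] = int_0^t f(s)^2 ds.
Here f(s) = 4/3 - 8*s/5, so f(s)^2 = 16*(6*s - 5)^2/225. Integrate:
  int_0^t (16*(6*s - 5)^2/225) ds = 16*t*(12*t^2 - 30*t + 25)/225.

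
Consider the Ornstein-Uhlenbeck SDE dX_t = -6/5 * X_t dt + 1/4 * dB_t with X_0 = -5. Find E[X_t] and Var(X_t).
E[X_t] = -5*exp(-6*t/5); Var(X_t) = 5/192 - 5*exp(-12*t/5)/192

The OU SDE dX = -theta X dt + sigma dB admits the integrating factor exp(theta t): d(exp(theta t) X_t) = sigma exp(theta t) dB_t. Integrating from 0 to t:
  X_t = x_0 * exp(-theta t) + sigma * int_0^t exp(-theta (t-s)) dB_s.
The Itô integral has mean 0 and (by the Itô isometry) variance sigma^2 * int_0^t exp(-2 theta (t - s)) ds = sigma^2 * (1 - exp(-2 theta t)) / (2 theta).
With theta = 6/5, sigma = 1/4, x_0 = -5:
  E[X_t] = -5 * exp(-6/5 t) = -5*exp(-6*t/5)
  Var(X_t) = (1/4)^2 * (1 - exp(-2*6/5 t)) / (2 * 6/5) = 5/192 - 5*exp(-12*t/5)/192.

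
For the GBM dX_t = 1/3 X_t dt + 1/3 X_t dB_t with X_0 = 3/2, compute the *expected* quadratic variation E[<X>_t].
E[<X>_t] = 9*exp(7*t/9)/28 - 9/28

<X>_t = int_0^t ((1/3) * X_s)^2 ds. Taking expectation inside the integral: E[<X>_t] = (1/3)^2 * int_0^t E[X_s^2] ds. For GBM, E[X_s^2] = x_0^2 * exp((2 mu + sigma^2) s). Integrating:
  E[<X>_t] = (1/3)^2 * (3/2)^2 * (exp((2*(1/3) + (1/3)^2) t) - 1) / (2*(1/3) + (1/3)^2)
           = (1/3)^2 * (3/2)^2 * (exp((7/9) t) - 1) / (7/9) = 9*exp(7*t/9)/28 - 9/28.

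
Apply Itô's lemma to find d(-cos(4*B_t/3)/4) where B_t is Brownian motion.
d(-cos(4*B_t/3)/4) = (2*cos(4*B_t/3)/9) dt + (sin(4*B_t/3)/3) dB_t

Itô's formula for f(B_t) gives d f(B_t) = f'(B_t) dB_t + (1/2) f''(B_t) dt. Compute derivatives of f(x) = -cos(4*x/3)/4:
  f'(x)  = sin(4*x/3)/3
  f''(x) = 4*cos(4*x/3)/9
Substitute x = B_t and multiply the f'' term by 1/2:
  drift     = (1/2) * (4*cos(4*x/3)/9) evaluated at B_t = 2*cos(4*B_t/3)/9
  diffusion = (sin(4*x/3)/3) evaluated at B_t = sin(4*B_t/3)/3
Therefore d(-cos(4*B_t/3)/4) = (2*cos(4*B_t/3)/9) dt + (sin(4*B_t/3)/3) dB_t.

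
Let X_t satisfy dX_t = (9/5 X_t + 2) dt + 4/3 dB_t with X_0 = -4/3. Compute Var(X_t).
Var(X_t) = 40*exp(18*t/5)/81 - 40/81

The variance V(t) = Var(X_t) satisfies V'(t) = 2 a V(t) + c^2 with V(0) = 0 (drift coefficient is linear in X, diffusion is constant). With a = 9/5, c = 4/3, the solution is
  V(t) = (c^2 / (2 a)) * (exp(2 a t) - 1)
       = ((4/3)^2 / (2*(9/5))) * (exp((18/5) t) - 1)
       = 40*exp(18*t/5)/81 - 40/81.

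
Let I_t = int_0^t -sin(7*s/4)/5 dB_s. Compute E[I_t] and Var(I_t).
E[I_t] = 0; Var(I_t) = t/50 - sin(7*t/2)/175

The Itô integral of a deterministic integrand f(s) has mean 0 because each increment f(s) * (B_{s+ds} - B_s) has mean 0. By the Itô isometry:
  Var( int_0^t f(s) dB_s ) = E[ (int_0^t f(s) dB_s)^2 ] = int_0^t f(s)^2 ds.
Here f(s) = -sin(7*s/4)/5, so f(s)^2 = sin(7*s/4)^2/25. Integrate:
  int_0^t (sin(7*s/4)^2/25) ds = t/50 - sin(7*t/2)/175.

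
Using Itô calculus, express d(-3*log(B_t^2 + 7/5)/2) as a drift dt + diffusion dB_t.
d(-3*log(B_t^2 + 7/5)/2) = (15*(5*B_t^2 - 7)/(2*(5*B_t^2 + 7)^2)) dt + (-15*B_t/(5*B_t^2 + 7)) dB_t

Itô's formula for f(B_t) gives d f(B_t) = f'(B_t) dB_t + (1/2) f''(B_t) dt. Compute derivatives of f(x) = -3*log(x^2 + 7/5)/2:
  f'(x)  = -15*x/(5*x^2 + 7)
  f''(x) = 15*(5*x^2 - 7)/(5*x^2 + 7)^2
Substitute x = B_t and multiply the f'' term by 1/2:
  drift     = (1/2) * (15*(5*x^2 - 7)/(5*x^2 + 7)^2) evaluated at B_t = 15*(5*B_t^2 - 7)/(2*(5*B_t^2 + 7)^2)
  diffusion = (-15*x/(5*x^2 + 7)) evaluated at B_t = -15*B_t/(5*B_t^2 + 7)
Therefore d(-3*log(B_t^2 + 7/5)/2) = (15*(5*B_t^2 - 7)/(2*(5*B_t^2 + 7)^2)) dt + (-15*B_t/(5*B_t^2 + 7)) dB_t.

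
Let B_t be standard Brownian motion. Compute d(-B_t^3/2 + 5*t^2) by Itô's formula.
d(-B_t^3/2 + 5*t^2) = (-3*B_t/2 + 10*t) dt + (-3*B_t^2/2) dB_t

Itô's formula for f(t, x): d f(t, B_t) = (f_t + (1/2) f_xx) dt + f_x dB_t. Compute partials of f(t, x) = 5*t^2 - x^3/2:
  f_t(t,x)  = 10*t
  f_x(t,x)  = -3*x^2/2
  f_xx(t,x) = -3*x
Assemble drift = f_t + (1/2) f_xx = 10*t - 3*x/2 and diffusion = f_x = -3*x^2/2. Substituting x = B_t:
  d(-B_t^3/2 + 5*t^2) = (-3*B_t/2 + 10*t) dt + (-3*B_t^2/2) dB_t.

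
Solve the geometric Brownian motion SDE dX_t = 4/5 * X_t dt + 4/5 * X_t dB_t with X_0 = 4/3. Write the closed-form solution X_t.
X_t = 4/3 * exp((12/25) * t + (4/5) * B_t)

For GBM dX = mu X dt + sigma X dB with X_0 = x_0, apply Itô to Y = log X: dY = (mu - sigma^2/2) dt + sigma dB, so Y_t = log(x_0) + (mu - sigma^2/2) t + sigma B_t and hence X_t = x_0 * exp((mu - sigma^2/2) t + sigma B_t).
With mu = 4/5, sigma = 4/5, x_0 = 4/3, this gives:
  X_t = 4/3 * exp((12/25) * t + (4/5) * B_t).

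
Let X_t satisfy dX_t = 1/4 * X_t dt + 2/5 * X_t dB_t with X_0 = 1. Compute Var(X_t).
Var(X_t) = exp(33*t/50) - exp(t/2)

For GBM dX = mu X dt + sigma X dB with X_0 = x_0, apply Itô to Y = log X: dY = (mu - sigma^2/2) dt + sigma dB, so Y_t = log(x_0) + (mu - sigma^2/2) t + sigma B_t and hence X_t = x_0 * exp((mu - sigma^2/2) t + sigma B_t).
With mu = 1/4, sigma = 2/5, x_0 = 1, this gives:
  X_t = 1 * exp((17/100) * t + (2/5) * B_t).
Since sigma*B_t ~ Normal(0, sigma^2 t), E[exp(sigma*B_t)] = exp(sigma^2 t / 2); so E[X_t] = x_0 * exp((mu - sigma^2/2) t) * exp(sigma^2 t / 2) = x_0 * exp(mu t) = exp(t/4).
Var(X_t) = E[X_t^2] - (E[X_t])^2 = x_0^2 * exp(2 mu t) * (exp(sigma^2 t) - 1) = exp(33*t/50) - exp(t/2).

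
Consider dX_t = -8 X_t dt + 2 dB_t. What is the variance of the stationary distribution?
lim Var(X_t) = 1/4

The OU SDE dX = -theta X dt + sigma dB admits the integrating factor exp(theta t): d(exp(theta t) X_t) = sigma exp(theta t) dB_t. Integrating from 0 to t gives X_t = x_0 * exp(-theta t) + sigma * int_0^t exp(-theta (t-s)) dB_s for any initial x_0. The Itô integral has variance (by the Itô isometry) sigma^2 * int_0^t exp(-2 theta (t - s)) ds = sigma^2 * (1 - exp(-2 theta t)) / (2 theta), independent of x_0.
With theta = 8, sigma = 2:
  Var(X_t) = (2)^2 * (1 - exp(-2*8 t)) / (2 * 8) = 1/4 - exp(-16*t)/4.
As t -> infinity, exp(-2*8 t) -> 0, so the stationary variance is sigma^2 / (2 theta) = 1/4.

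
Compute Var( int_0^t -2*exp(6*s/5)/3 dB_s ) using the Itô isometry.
Var = 5*exp(12*t/5)/27 - 5/27

The Itô integral of a deterministic integrand f(s) has mean 0 because each increment f(s) * (B_{s+ds} - B_s) has mean 0. By the Itô isometry:
  Var( int_0^t f(s) dB_s ) = E[ (int_0^t f(s) dB_s)^2 ] = int_0^t f(s)^2 ds.
Here f(s) = -2*exp(6*s/5)/3, so f(s)^2 = 4*exp(12*s/5)/9. Integrate:
  int_0^t (4*exp(12*s/5)/9) ds = 5*exp(12*t/5)/27 - 5/27.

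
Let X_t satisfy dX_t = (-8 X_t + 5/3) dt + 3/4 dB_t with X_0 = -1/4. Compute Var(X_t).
Var(X_t) = 9/256 - 9*exp(-16*t)/256

The variance V(t) = Var(X_t) satisfies V'(t) = 2 a V(t) + c^2 with V(0) = 0 (drift coefficient is linear in X, diffusion is constant). With a = -8, c = 3/4, the solution is
  V(t) = (c^2 / (2 a)) * (exp(2 a t) - 1)
       = ((3/4)^2 / (2*(-8))) * (exp((-16) t) - 1)
       = 9/256 - 9*exp(-16*t)/256.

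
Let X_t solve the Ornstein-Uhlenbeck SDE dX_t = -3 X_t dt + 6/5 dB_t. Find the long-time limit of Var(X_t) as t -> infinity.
lim Var(X_t) = 6/25

The OU SDE dX = -theta X dt + sigma dB admits the integrating factor exp(theta t): d(exp(theta t) X_t) = sigma exp(theta t) dB_t. Integrating from 0 to t gives X_t = x_0 * exp(-theta t) + sigma * int_0^t exp(-theta (t-s)) dB_s for any initial x_0. The Itô integral has variance (by the Itô isometry) sigma^2 * int_0^t exp(-2 theta (t - s)) ds = sigma^2 * (1 - exp(-2 theta t)) / (2 theta), independent of x_0.
With theta = 3, sigma = 6/5:
  Var(X_t) = (6/5)^2 * (1 - exp(-2*3 t)) / (2 * 3) = 6/25 - 6*exp(-6*t)/25.
As t -> infinity, exp(-2*3 t) -> 0, so the stationary variance is sigma^2 / (2 theta) = 6/25.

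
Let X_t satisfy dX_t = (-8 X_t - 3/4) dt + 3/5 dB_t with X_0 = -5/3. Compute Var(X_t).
Var(X_t) = 9/400 - 9*exp(-16*t)/400

The variance V(t) = Var(X_t) satisfies V'(t) = 2 a V(t) + c^2 with V(0) = 0 (drift coefficient is linear in X, diffusion is constant). With a = -8, c = 3/5, the solution is
  V(t) = (c^2 / (2 a)) * (exp(2 a t) - 1)
       = ((3/5)^2 / (2*(-8))) * (exp((-16) t) - 1)
       = 9/400 - 9*exp(-16*t)/400.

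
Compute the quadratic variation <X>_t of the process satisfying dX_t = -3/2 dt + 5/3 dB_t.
<X>_t = 25*t/9

For an Itô process dX_t = a(t) dt + b(t) dB_t, the quadratic variation is <X>_t = int_0^t b(s)^2 ds (the drift term does not contribute). Here b(s) = 5/3, so
  b(s)^2 = 25/9.
Integrating from 0 to t:
  <X>_t = int_0^t (25/9) ds = 25*t/9.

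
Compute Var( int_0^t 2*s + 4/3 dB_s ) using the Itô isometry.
Var = 4*t*(3*t^2 + 6*t + 4)/9

The Itô integral of a deterministic integrand f(s) has mean 0 because each increment f(s) * (B_{s+ds} - B_s) has mean 0. By the Itô isometry:
  Var( int_0^t f(s) dB_s ) = E[ (int_0^t f(s) dB_s)^2 ] = int_0^t f(s)^2 ds.
Here f(s) = 2*s + 4/3, so f(s)^2 = 4*(3*s + 2)^2/9. Integrate:
  int_0^t (4*(3*s + 2)^2/9) ds = 4*t*(3*t^2 + 6*t + 4)/9.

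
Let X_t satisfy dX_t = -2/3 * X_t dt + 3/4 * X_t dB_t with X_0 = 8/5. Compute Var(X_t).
Var(X_t) = (64*exp(9*t/16) - 64)*exp(-4*t/3)/25

For GBM dX = mu X dt + sigma X dB with X_0 = x_0, apply Itô to Y = log X: dY = (mu - sigma^2/2) dt + sigma dB, so Y_t = log(x_0) + (mu - sigma^2/2) t + sigma B_t and hence X_t = x_0 * exp((mu - sigma^2/2) t + sigma B_t).
With mu = -2/3, sigma = 3/4, x_0 = 8/5, this gives:
  X_t = 8/5 * exp((-91/96) * t + (3/4) * B_t).
Since sigma*B_t ~ Normal(0, sigma^2 t), E[exp(sigma*B_t)] = exp(sigma^2 t / 2); so E[X_t] = x_0 * exp((mu - sigma^2/2) t) * exp(sigma^2 t / 2) = x_0 * exp(mu t) = 8*exp(-2*t/3)/5.
Var(X_t) = E[X_t^2] - (E[X_t])^2 = x_0^2 * exp(2 mu t) * (exp(sigma^2 t) - 1) = (64*exp(9*t/16) - 64)*exp(-4*t/3)/25.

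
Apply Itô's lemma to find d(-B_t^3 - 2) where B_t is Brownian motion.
d(-B_t^3 - 2) = (-3*B_t) dt + (-3*B_t^2) dB_t

Itô's formula for f(B_t) gives d f(B_t) = f'(B_t) dB_t + (1/2) f''(B_t) dt. Compute derivatives of f(x) = -x^3 - 2:
  f'(x)  = -3*x^2
  f''(x) = -6*x
Substitute x = B_t and multiply the f'' term by 1/2:
  drift     = (1/2) * (-6*x) evaluated at B_t = -3*B_t
  diffusion = (-3*x^2) evaluated at B_t = -3*B_t^2
Therefore d(-B_t^3 - 2) = (-3*B_t) dt + (-3*B_t^2) dB_t.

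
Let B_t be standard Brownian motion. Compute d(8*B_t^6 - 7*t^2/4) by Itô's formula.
d(8*B_t^6 - 7*t^2/4) = (120*B_t^4 - 7*t/2) dt + (48*B_t^5) dB_t

Itô's formula for f(t, x): d f(t, B_t) = (f_t + (1/2) f_xx) dt + f_x dB_t. Compute partials of f(t, x) = -7*t^2/4 + 8*x^6:
  f_t(t,x)  = -7*t/2
  f_x(t,x)  = 48*x^5
  f_xx(t,x) = 240*x^4
Assemble drift = f_t + (1/2) f_xx = -7*t/2 + 120*x^4 and diffusion = f_x = 48*x^5. Substituting x = B_t:
  d(8*B_t^6 - 7*t^2/4) = (120*B_t^4 - 7*t/2) dt + (48*B_t^5) dB_t.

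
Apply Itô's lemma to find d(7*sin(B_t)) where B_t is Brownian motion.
d(7*sin(B_t)) = (-7*sin(B_t)/2) dt + (7*cos(B_t)) dB_t

Itô's formula for f(B_t) gives d f(B_t) = f'(B_t) dB_t + (1/2) f''(B_t) dt. Compute derivatives of f(x) = 7*sin(x):
  f'(x)  = 7*cos(x)
  f''(x) = -7*sin(x)
Substitute x = B_t and multiply the f'' term by 1/2:
  drift     = (1/2) * (-7*sin(x)) evaluated at B_t = -7*sin(B_t)/2
  diffusion = (7*cos(x)) evaluated at B_t = 7*cos(B_t)
Therefore d(7*sin(B_t)) = (-7*sin(B_t)/2) dt + (7*cos(B_t)) dB_t.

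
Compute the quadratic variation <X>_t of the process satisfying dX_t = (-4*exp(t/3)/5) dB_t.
<X>_t = 24*exp(2*t/3)/25 - 24/25

For an Itô process dX_t = a(t) dt + b(t) dB_t, the quadratic variation is <X>_t = int_0^t b(s)^2 ds (the drift term does not contribute). Here b(s) = -4*exp(s/3)/5, so
  b(s)^2 = 16*exp(2*s/3)/25.
Integrating from 0 to t:
  <X>_t = int_0^t (16*exp(2*s/3)/25) ds = 24*exp(2*t/3)/25 - 24/25.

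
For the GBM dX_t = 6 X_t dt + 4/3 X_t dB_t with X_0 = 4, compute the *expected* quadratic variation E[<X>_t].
E[<X>_t] = 64*exp(124*t/9)/31 - 64/31

<X>_t = int_0^t ((4/3) * X_s)^2 ds. Taking expectation inside the integral: E[<X>_t] = (4/3)^2 * int_0^t E[X_s^2] ds. For GBM, E[X_s^2] = x_0^2 * exp((2 mu + sigma^2) s). Integrating:
  E[<X>_t] = (4/3)^2 * 4^2 * (exp((2*6 + (4/3)^2) t) - 1) / (2*6 + (4/3)^2)
           = (4/3)^2 * 4^2 * (exp((124/9) t) - 1) / (124/9) = 64*exp(124*t/9)/31 - 64/31.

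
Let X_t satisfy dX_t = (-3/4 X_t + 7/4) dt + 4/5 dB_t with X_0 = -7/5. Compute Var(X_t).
Var(X_t) = 32/75 - 32*exp(-3*t/2)/75

The variance V(t) = Var(X_t) satisfies V'(t) = 2 a V(t) + c^2 with V(0) = 0 (drift coefficient is linear in X, diffusion is constant). With a = -3/4, c = 4/5, the solution is
  V(t) = (c^2 / (2 a)) * (exp(2 a t) - 1)
       = ((4/5)^2 / (2*(-3/4))) * (exp((-3/2) t) - 1)
       = 32/75 - 32*exp(-3*t/2)/75.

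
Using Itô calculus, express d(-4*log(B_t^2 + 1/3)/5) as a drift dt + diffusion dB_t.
d(-4*log(B_t^2 + 1/3)/5) = (12*(3*B_t^2 - 1)/(5*(3*B_t^2 + 1)^2)) dt + (-24*B_t/(15*B_t^2 + 5)) dB_t

Itô's formula for f(B_t) gives d f(B_t) = f'(B_t) dB_t + (1/2) f''(B_t) dt. Compute derivatives of f(x) = -4*log(x^2 + 1/3)/5:
  f'(x)  = -24*x/(15*x^2 + 5)
  f''(x) = 24*(3*x^2 - 1)/(5*(3*x^2 + 1)^2)
Substitute x = B_t and multiply the f'' term by 1/2:
  drift     = (1/2) * (24*(3*x^2 - 1)/(5*(3*x^2 + 1)^2)) evaluated at B_t = 12*(3*B_t^2 - 1)/(5*(3*B_t^2 + 1)^2)
  diffusion = (-24*x/(15*x^2 + 5)) evaluated at B_t = -24*B_t/(15*B_t^2 + 5)
Therefore d(-4*log(B_t^2 + 1/3)/5) = (12*(3*B_t^2 - 1)/(5*(3*B_t^2 + 1)^2)) dt + (-24*B_t/(15*B_t^2 + 5)) dB_t.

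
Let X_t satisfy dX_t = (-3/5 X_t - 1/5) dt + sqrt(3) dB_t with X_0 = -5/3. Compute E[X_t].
E[X_t] = -1/3 - 4*exp(-3*t/5)/3

Taking expectations and using E[dB_t] = 0, the mean m(t) = E[X_t] satisfies the ODE m'(t) = a m(t) + b with m(0) = x_0. With a = -3/5, b = -1/5, x_0 = -5/3, the solution is
  m(t) = x_0 * exp(a t) + (b/a) * (exp(a t) - 1)
       = (-5/3) * exp((-3/5) t) + ((-1/5)/(-3/5)) * (exp((-3/5) t) - 1)
       = -1/3 - 4*exp(-3*t/5)/3.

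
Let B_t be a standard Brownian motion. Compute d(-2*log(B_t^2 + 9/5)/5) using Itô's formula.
d(-2*log(B_t^2 + 9/5)/5) = (2*(5*B_t^2 - 9)/(5*B_t^2 + 9)^2) dt + (-4*B_t/(5*B_t^2 + 9)) dB_t

Itô's formula for f(B_t) gives d f(B_t) = f'(B_t) dB_t + (1/2) f''(B_t) dt. Compute derivatives of f(x) = -2*log(x^2 + 9/5)/5:
  f'(x)  = -4*x/(5*x^2 + 9)
  f''(x) = 4*(5*x^2 - 9)/(5*x^2 + 9)^2
Substitute x = B_t and multiply the f'' term by 1/2:
  drift     = (1/2) * (4*(5*x^2 - 9)/(5*x^2 + 9)^2) evaluated at B_t = 2*(5*B_t^2 - 9)/(5*B_t^2 + 9)^2
  diffusion = (-4*x/(5*x^2 + 9)) evaluated at B_t = -4*B_t/(5*B_t^2 + 9)
Therefore d(-2*log(B_t^2 + 9/5)/5) = (2*(5*B_t^2 - 9)/(5*B_t^2 + 9)^2) dt + (-4*B_t/(5*B_t^2 + 9)) dB_t.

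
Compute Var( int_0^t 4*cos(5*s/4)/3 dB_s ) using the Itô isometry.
Var = 8*t/9 + 16*sin(5*t/2)/45

The Itô integral of a deterministic integrand f(s) has mean 0 because each increment f(s) * (B_{s+ds} - B_s) has mean 0. By the Itô isometry:
  Var( int_0^t f(s) dB_s ) = E[ (int_0^t f(s) dB_s)^2 ] = int_0^t f(s)^2 ds.
Here f(s) = 4*cos(5*s/4)/3, so f(s)^2 = 16*cos(5*s/4)^2/9. Integrate:
  int_0^t (16*cos(5*s/4)^2/9) ds = 8*t/9 + 16*sin(5*t/2)/45.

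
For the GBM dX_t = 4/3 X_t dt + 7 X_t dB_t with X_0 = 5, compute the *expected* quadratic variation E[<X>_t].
E[<X>_t] = 735*exp(155*t/3)/31 - 735/31

<X>_t = int_0^t (7 * X_s)^2 ds. Taking expectation inside the integral: E[<X>_t] = 7^2 * int_0^t E[X_s^2] ds. For GBM, E[X_s^2] = x_0^2 * exp((2 mu + sigma^2) s). Integrating:
  E[<X>_t] = 7^2 * 5^2 * (exp((2*(4/3) + 7^2) t) - 1) / (2*(4/3) + 7^2)
           = 7^2 * 5^2 * (exp((155/3) t) - 1) / (155/3) = 735*exp(155*t/3)/31 - 735/31.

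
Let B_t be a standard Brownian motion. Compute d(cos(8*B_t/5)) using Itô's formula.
d(cos(8*B_t/5)) = (-32*cos(8*B_t/5)/25) dt + (-8*sin(8*B_t/5)/5) dB_t

Itô's formula for f(B_t) gives d f(B_t) = f'(B_t) dB_t + (1/2) f''(B_t) dt. Compute derivatives of f(x) = cos(8*x/5):
  f'(x)  = -8*sin(8*x/5)/5
  f''(x) = -64*cos(8*x/5)/25
Substitute x = B_t and multiply the f'' term by 1/2:
  drift     = (1/2) * (-64*cos(8*x/5)/25) evaluated at B_t = -32*cos(8*B_t/5)/25
  diffusion = (-8*sin(8*x/5)/5) evaluated at B_t = -8*sin(8*B_t/5)/5
Therefore d(cos(8*B_t/5)) = (-32*cos(8*B_t/5)/25) dt + (-8*sin(8*B_t/5)/5) dB_t.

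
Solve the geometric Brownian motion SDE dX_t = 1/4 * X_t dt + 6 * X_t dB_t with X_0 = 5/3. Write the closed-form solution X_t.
X_t = 5/3 * exp((-71/4) * t + (6) * B_t)

For GBM dX = mu X dt + sigma X dB with X_0 = x_0, apply Itô to Y = log X: dY = (mu - sigma^2/2) dt + sigma dB, so Y_t = log(x_0) + (mu - sigma^2/2) t + sigma B_t and hence X_t = x_0 * exp((mu - sigma^2/2) t + sigma B_t).
With mu = 1/4, sigma = 6, x_0 = 5/3, this gives:
  X_t = 5/3 * exp((-71/4) * t + (6) * B_t).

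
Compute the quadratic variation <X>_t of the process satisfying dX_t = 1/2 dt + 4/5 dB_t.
<X>_t = 16*t/25

For an Itô process dX_t = a(t) dt + b(t) dB_t, the quadratic variation is <X>_t = int_0^t b(s)^2 ds (the drift term does not contribute). Here b(s) = 4/5, so
  b(s)^2 = 16/25.
Integrating from 0 to t:
  <X>_t = int_0^t (16/25) ds = 16*t/25.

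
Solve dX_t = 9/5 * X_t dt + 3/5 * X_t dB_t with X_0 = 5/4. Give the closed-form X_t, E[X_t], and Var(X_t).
X_t = 5/4 * exp((81/50) t + (3/5) B_t); E[X_t] = 5*exp(9*t/5)/4; Var(X_t) = 25*(exp(9*t/25) - 1)*exp(18*t/5)/16

For GBM dX = mu X dt + sigma X dB with X_0 = x_0, apply Itô to Y = log X: dY = (mu - sigma^2/2) dt + sigma dB, so Y_t = log(x_0) + (mu - sigma^2/2) t + sigma B_t and hence X_t = x_0 * exp((mu - sigma^2/2) t + sigma B_t).
With mu = 9/5, sigma = 3/5, x_0 = 5/4, this gives:
  X_t = 5/4 * exp((81/50) * t + (3/5) * B_t).
Since sigma*B_t ~ Normal(0, sigma^2 t), E[exp(sigma*B_t)] = exp(sigma^2 t / 2); so E[X_t] = x_0 * exp((mu - sigma^2/2) t) * exp(sigma^2 t / 2) = x_0 * exp(mu t) = 5*exp(9*t/5)/4.
Var(X_t) = E[X_t^2] - (E[X_t])^2 = x_0^2 * exp(2 mu t) * (exp(sigma^2 t) - 1) = 25*(exp(9*t/25) - 1)*exp(18*t/5)/16.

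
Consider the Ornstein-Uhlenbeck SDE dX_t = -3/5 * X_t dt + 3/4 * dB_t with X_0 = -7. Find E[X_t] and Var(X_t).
E[X_t] = -7*exp(-3*t/5); Var(X_t) = 15/32 - 15*exp(-6*t/5)/32

The OU SDE dX = -theta X dt + sigma dB admits the integrating factor exp(theta t): d(exp(theta t) X_t) = sigma exp(theta t) dB_t. Integrating from 0 to t:
  X_t = x_0 * exp(-theta t) + sigma * int_0^t exp(-theta (t-s)) dB_s.
The Itô integral has mean 0 and (by the Itô isometry) variance sigma^2 * int_0^t exp(-2 theta (t - s)) ds = sigma^2 * (1 - exp(-2 theta t)) / (2 theta).
With theta = 3/5, sigma = 3/4, x_0 = -7:
  E[X_t] = -7 * exp(-3/5 t) = -7*exp(-3*t/5)
  Var(X_t) = (3/4)^2 * (1 - exp(-2*3/5 t)) / (2 * 3/5) = 15/32 - 15*exp(-6*t/5)/32.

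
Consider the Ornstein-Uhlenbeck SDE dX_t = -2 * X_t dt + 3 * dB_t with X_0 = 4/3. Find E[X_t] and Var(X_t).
E[X_t] = 4*exp(-2*t)/3; Var(X_t) = 9/4 - 9*exp(-4*t)/4

The OU SDE dX = -theta X dt + sigma dB admits the integrating factor exp(theta t): d(exp(theta t) X_t) = sigma exp(theta t) dB_t. Integrating from 0 to t:
  X_t = x_0 * exp(-theta t) + sigma * int_0^t exp(-theta (t-s)) dB_s.
The Itô integral has mean 0 and (by the Itô isometry) variance sigma^2 * int_0^t exp(-2 theta (t - s)) ds = sigma^2 * (1 - exp(-2 theta t)) / (2 theta).
With theta = 2, sigma = 3, x_0 = 4/3:
  E[X_t] = 4/3 * exp(-2 t) = 4*exp(-2*t)/3
  Var(X_t) = (3)^2 * (1 - exp(-2*2 t)) / (2 * 2) = 9/4 - 9*exp(-4*t)/4.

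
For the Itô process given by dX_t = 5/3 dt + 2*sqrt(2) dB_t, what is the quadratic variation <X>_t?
<X>_t = 8*t

For an Itô process dX_t = a(t) dt + b(t) dB_t, the quadratic variation is <X>_t = int_0^t b(s)^2 ds (the drift term does not contribute). Here b(s) = 2*sqrt(2), so
  b(s)^2 = 8.
Integrating from 0 to t:
  <X>_t = int_0^t (8) ds = 8*t.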